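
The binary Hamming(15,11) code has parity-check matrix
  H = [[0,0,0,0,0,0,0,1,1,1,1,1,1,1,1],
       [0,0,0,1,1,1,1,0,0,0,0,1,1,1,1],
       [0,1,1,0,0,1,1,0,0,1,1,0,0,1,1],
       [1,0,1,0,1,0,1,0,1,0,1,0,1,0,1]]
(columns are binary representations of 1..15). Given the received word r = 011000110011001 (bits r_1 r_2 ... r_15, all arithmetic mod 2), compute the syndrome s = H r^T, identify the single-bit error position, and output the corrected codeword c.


s = (0, 1, 1, 0)^T, error position = 6, corrected codeword c = 011001110011001

Compute s = H r^T mod 2 one row at a time:
  s_1 = 1 + 0 + 0 + 1 + 1 + 0 + 0 + 1 = 4 ≡ 0 (mod 2).
  s_2 = 0 + 0 + 0 + 1 + 1 + 0 + 0 + 1 = 3 ≡ 1 (mod 2).
  s_3 = 1 + 1 + 0 + 1 + 0 + 1 + 0 + 1 = 5 ≡ 1 (mod 2).
  s_4 = 0 + 1 + 0 + 1 + 0 + 1 + 0 + 1 = 4 ≡ 0 (mod 2).
s = (0, 1, 1, 0)^T — this equals column 6 of H (binary 0110), so error is at position 6.
Correct: flip bit 6 of r = 011000110011001 to get c = 011001110011001.


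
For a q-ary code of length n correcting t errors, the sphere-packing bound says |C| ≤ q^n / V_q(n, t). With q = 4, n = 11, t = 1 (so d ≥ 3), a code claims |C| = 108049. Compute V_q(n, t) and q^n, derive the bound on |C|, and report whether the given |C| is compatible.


V_q(n, t) = 34, q^n = 4194304, Hamming bound = 123361, |C| = 108049 ≤ bound (satisfied).

Step 1: Compute V_q(n, t) = Σ_{j=0}^1 C(n, j) (q−1)^j.
  j = 0: C(11,0)·(3)^0 = 1·1 = 1.
  j = 1: C(11,1)·(3)^1 = 11·3 = 33.
  V_q(n, t) = 1 + 33 = 34.
Step 2: q^n = 4^11 = 4194304.
Step 3: Hamming bound ⌊q^n / V_q(n,t)⌋ = ⌊4194304/34⌋ = 123361.
Step 4: Compare |C| = 108049 to 123361: satisfied.
The claimed |C| lies below the Hamming bound.


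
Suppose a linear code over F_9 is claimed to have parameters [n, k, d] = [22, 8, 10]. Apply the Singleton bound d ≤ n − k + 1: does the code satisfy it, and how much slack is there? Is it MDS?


Singleton RHS = n − k + 1 = 15, slack = 5, bound satisfied, not MDS.

Singleton bound: d ≤ n − k + 1.
Here n = 22, k = 8, so n − k + 1 = 15.
Given d = 10, check d ≤ 15: YES.
Slack = (n − k + 1) − d = 5.
The code is NOT MDS (slack = 5 > 0).
Description: the claimed parameters are [22, 8, 10]_9; such a code would be non-MDS.


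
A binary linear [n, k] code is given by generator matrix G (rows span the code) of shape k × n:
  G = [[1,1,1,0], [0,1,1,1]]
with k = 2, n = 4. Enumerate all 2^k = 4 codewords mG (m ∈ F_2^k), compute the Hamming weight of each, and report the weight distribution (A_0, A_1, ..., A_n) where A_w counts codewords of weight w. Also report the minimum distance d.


Weight distribution: A_0 = 1, A_2 = 1, A_3 = 2. Minimum distance d = 2.

Enumerate all 2^2 = 4 messages m ∈ F_2^2.
For each, compute codeword c = mG in F_2^4, then tally its weight.
  m = 00 → c = 0000, weight = 0.
  m = 10 → c = 1110, weight = 3.
  m = 01 → c = 0111, weight = 3.
  m = 11 → c = 1001, weight = 2.
Tally weights:
  weight 0: 1 codewords.
  weight 2: 1 codewords.
  weight 3: 2 codewords.
Minimum distance d = smallest w > 0 with A_w > 0 = 2.
Sanity: Σ A_w = 4 = 2^2 = 4 ✓.


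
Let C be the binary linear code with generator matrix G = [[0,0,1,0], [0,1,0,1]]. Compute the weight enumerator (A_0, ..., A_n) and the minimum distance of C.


Weight distribution: A_0 = 1, A_1 = 1, A_2 = 1, A_3 = 1. Minimum distance d = 1.

Enumerate all 2^2 = 4 messages m ∈ F_2^2.
For each, compute codeword c = mG in F_2^4, then tally its weight.
  m = 00 → c = 0000, weight = 0.
  m = 10 → c = 0010, weight = 1.
  m = 01 → c = 0101, weight = 2.
  m = 11 → c = 0111, weight = 3.
Tally weights:
  weight 0: 1 codewords.
  weight 1: 1 codewords.
  weight 2: 1 codewords.
  weight 3: 1 codewords.
Minimum distance d = smallest w > 0 with A_w > 0 = 1.
Sanity: Σ A_w = 4 = 2^2 = 4 ✓.


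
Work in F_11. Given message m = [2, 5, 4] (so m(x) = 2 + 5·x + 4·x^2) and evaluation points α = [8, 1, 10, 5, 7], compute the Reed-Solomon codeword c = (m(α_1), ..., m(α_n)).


c = [1, 0, 1, 6, 2]

Message polynomial: m(x) = 2 + 5·x + 4·x^2 (mod 11).
For each evaluation point α_i, compute m(α_i) mod 11:
  α_1 = 8: Horner steps 4 → 4 → 1, so m(8) = 1.
  α_2 = 1: Horner steps 4 → 9 → 0, so m(1) = 0.
  α_3 = 10: Horner steps 4 → 1 → 1, so m(10) = 1.
  α_4 = 5: Horner steps 4 → 3 → 6, so m(5) = 6.
  α_5 = 7: Horner steps 4 → 0 → 2, so m(7) = 2.
Codeword c = [1, 0, 1, 6, 2] ∈ F_11^5.


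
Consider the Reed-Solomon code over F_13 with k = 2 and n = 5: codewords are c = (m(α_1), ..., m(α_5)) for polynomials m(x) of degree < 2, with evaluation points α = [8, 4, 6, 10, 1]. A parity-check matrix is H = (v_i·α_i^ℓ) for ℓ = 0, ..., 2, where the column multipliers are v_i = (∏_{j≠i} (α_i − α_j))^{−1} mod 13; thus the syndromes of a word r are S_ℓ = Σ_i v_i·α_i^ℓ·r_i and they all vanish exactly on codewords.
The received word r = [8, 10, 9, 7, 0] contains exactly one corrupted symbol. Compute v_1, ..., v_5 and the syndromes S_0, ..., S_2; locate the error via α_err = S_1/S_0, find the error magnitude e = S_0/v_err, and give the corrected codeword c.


S = (11, 11, 11), error at position 5, error magnitude e = 8, c = [8, 10, 9, 7, 5].

Step 1: column multipliers v_i = (∏_{j≠i}(α_i − α_j))^{−1} mod 13.
  i = 1 (α = 8): (8−4)(8−6)(8−10)(8−1) = 4·2·(−2)·7 = −112 ≡ 5, so v_1 = 5^{−1} = 8 (mod 13).
  i = 2 (α = 4): (4−8)(4−6)(4−10)(4−1) = (−4)·(−2)·(−6)·3 = −144 ≡ 12, so v_2 = 12^{−1} = 12 (mod 13).
  i = 3 (α = 6): (6−8)(6−4)(6−10)(6−1) = (−2)·2·(−4)·5 = 80 ≡ 2, so v_3 = 2^{−1} = 7 (mod 13).
  i = 4 (α = 10): (10−8)(10−4)(10−6)(10−1) = 2·6·4·9 = 432 ≡ 3, so v_4 = 3^{−1} = 9 (mod 13).
  i = 5 (α = 1): (1−8)(1−4)(1−6)(1−10) = (−7)·(−3)·(−5)·(−9) = 945 ≡ 9, so v_5 = 9^{−1} = 3 (mod 13).
  v = [8, 12, 7, 9, 3].
Step 2: syndromes of r = [8, 10, 9, 7, 0] (all sums mod 13).
  S_0 = Σ v_i r_i = 8·8 + 12·10 + 7·9 + 9·7 + 3·0 = 310 ≡ 11.
  S_1 = Σ v_i α_i r_i = 8·8·8 + 12·4·10 + 7·6·9 + 9·10·7 + 3·1·0 = 2000 ≡ 11.
  α_i^2 mod 13 = [12, 3, 10, 9, 1].
  S_2 = Σ v_i α_i^2 r_i = 8·12·8 + 12·3·10 + 7·10·9 + 9·9·7 + 3·1·0 = 2325 ≡ 11.
  S = (11, 11, 11) ≠ 0, so r is not a codeword (an error is present).
Step 3: locate the error. For a single error e at position i, S_ℓ = v_i·e·α_i^ℓ, so α_err = S_1/S_0.
  S_0^{−1} = 11^{−1} = 6 (mod 13), so α_err = 11·6 = 66 ≡ 1 = α_5. Error position i = 5.
  Consistency check: S_2/S_1 = 11·6 = 66 ≡ 1 = α_err ✓ (single-error assumption holds).
Step 4: error magnitude e = S_0/v_5 = S_0·∏_{j≠5}(α_5 − α_j) = 11·9 = 99 ≡ 8 (mod 13).
Step 5: correct position 5: c_5 = r_5 − e = 0 − 8 ≡ 5 (mod 13). Hence c = [8, 10, 9, 7, 5].
  Check: interpolating c through the α_i gives m(x) = 12 + 6·x (degree < 2) with m(α_i) = c_i for every i, so c is indeed a codeword.


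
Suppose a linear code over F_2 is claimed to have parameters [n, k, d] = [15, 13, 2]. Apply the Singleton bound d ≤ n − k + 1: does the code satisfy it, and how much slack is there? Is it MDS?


Singleton RHS = n − k + 1 = 3, slack = 1, bound satisfied, not MDS.

Singleton bound: d ≤ n − k + 1.
Here n = 15, k = 13, so n − k + 1 = 3.
Given d = 2, check d ≤ 3: YES.
Slack = (n − k + 1) − d = 1.
The code is NOT MDS (slack = 1 > 0).
Description: the claimed parameters are [15, 13, 2]_2; such a code would be non-MDS.


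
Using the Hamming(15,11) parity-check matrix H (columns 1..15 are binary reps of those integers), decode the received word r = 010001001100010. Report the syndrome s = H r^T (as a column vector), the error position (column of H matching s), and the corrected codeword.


s = (1, 0, 0, 1)^T, error position = 9, corrected codeword c = 010001000100010

Compute s = H r^T mod 2 one row at a time:
  s_1 = 0 + 1 + 1 + 0 + 0 + 0 + 1 + 0 = 3 ≡ 1 (mod 2).
  s_2 = 0 + 0 + 1 + 0 + 0 + 0 + 1 + 0 = 2 ≡ 0 (mod 2).
  s_3 = 1 + 0 + 1 + 0 + 1 + 0 + 1 + 0 = 4 ≡ 0 (mod 2).
  s_4 = 0 + 0 + 0 + 0 + 1 + 0 + 0 + 0 = 1 ≡ 1 (mod 2).
s = (1, 0, 0, 1)^T — this equals column 9 of H (binary 1001), so error is at position 9.
Correct: flip bit 9 of r = 010001001100010 to get c = 010001000100010.


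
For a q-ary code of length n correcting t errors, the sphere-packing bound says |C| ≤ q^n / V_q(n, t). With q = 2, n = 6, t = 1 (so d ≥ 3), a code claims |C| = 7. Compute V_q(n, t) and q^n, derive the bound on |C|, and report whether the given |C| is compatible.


V_q(n, t) = 7, q^n = 64, Hamming bound = 9, |C| = 7 ≤ bound (satisfied).

Step 1: Compute V_q(n, t) = Σ_{j=0}^1 C(n, j) (q−1)^j.
  j = 0: C(6,0)·(1)^0 = 1·1 = 1.
  j = 1: C(6,1)·(1)^1 = 6·1 = 6.
  V_q(n, t) = 1 + 6 = 7.
Step 2: q^n = 2^6 = 64.
Step 3: Hamming bound ⌊q^n / V_q(n,t)⌋ = ⌊64/7⌋ = 9.
Step 4: Compare |C| = 7 to 9: satisfied.
The claimed |C| lies below the Hamming bound.


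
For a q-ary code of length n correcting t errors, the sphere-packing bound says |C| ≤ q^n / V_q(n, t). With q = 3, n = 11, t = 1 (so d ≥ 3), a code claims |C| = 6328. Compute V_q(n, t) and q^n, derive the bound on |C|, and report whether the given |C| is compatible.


V_q(n, t) = 23, q^n = 177147, Hamming bound = 7702, |C| = 6328 ≤ bound (satisfied).

Step 1: Compute V_q(n, t) = Σ_{j=0}^1 C(n, j) (q−1)^j.
  j = 0: C(11,0)·(2)^0 = 1·1 = 1.
  j = 1: C(11,1)·(2)^1 = 11·2 = 22.
  V_q(n, t) = 1 + 22 = 23.
Step 2: q^n = 3^11 = 177147.
Step 3: Hamming bound ⌊q^n / V_q(n,t)⌋ = ⌊177147/23⌋ = 7702.
Step 4: Compare |C| = 6328 to 7702: satisfied.
The claimed |C| lies below the Hamming bound.


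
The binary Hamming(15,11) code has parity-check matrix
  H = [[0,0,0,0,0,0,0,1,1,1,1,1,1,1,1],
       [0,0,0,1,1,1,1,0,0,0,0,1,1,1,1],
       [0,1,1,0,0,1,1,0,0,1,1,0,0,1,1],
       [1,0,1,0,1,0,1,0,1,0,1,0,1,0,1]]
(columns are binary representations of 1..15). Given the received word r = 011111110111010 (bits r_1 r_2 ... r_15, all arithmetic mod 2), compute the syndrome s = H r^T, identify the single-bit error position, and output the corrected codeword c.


s = (1, 0, 1, 0)^T, error position = 10, corrected codeword c = 011111110011010

Compute s = H r^T mod 2 one row at a time:
  s_1 = 1 + 0 + 1 + 1 + 1 + 0 + 1 + 0 = 5 ≡ 1 (mod 2).
  s_2 = 1 + 1 + 1 + 1 + 1 + 0 + 1 + 0 = 6 ≡ 0 (mod 2).
  s_3 = 1 + 1 + 1 + 1 + 1 + 1 + 1 + 0 = 7 ≡ 1 (mod 2).
  s_4 = 0 + 1 + 1 + 1 + 0 + 1 + 0 + 0 = 4 ≡ 0 (mod 2).
s = (1, 0, 1, 0)^T — this equals column 10 of H (binary 1010), so error is at position 10.
Correct: flip bit 10 of r = 011111110111010 to get c = 011111110011010.


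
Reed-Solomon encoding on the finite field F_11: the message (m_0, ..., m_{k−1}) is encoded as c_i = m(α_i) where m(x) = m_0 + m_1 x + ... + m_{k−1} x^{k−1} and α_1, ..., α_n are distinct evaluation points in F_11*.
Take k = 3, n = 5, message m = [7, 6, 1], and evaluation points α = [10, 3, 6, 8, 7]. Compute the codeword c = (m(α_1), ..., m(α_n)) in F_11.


c = [2, 1, 2, 9, 10]

Message polynomial: m(x) = 7 + 6·x + 1·x^2 (mod 11).
For each evaluation point α_i, compute m(α_i) mod 11:
  α_1 = 10: Horner steps 1 → 5 → 2, so m(10) = 2.
  α_2 = 3: Horner steps 1 → 9 → 1, so m(3) = 1.
  α_3 = 6: Horner steps 1 → 1 → 2, so m(6) = 2.
  α_4 = 8: Horner steps 1 → 3 → 9, so m(8) = 9.
  α_5 = 7: Horner steps 1 → 2 → 10, so m(7) = 10.
Codeword c = [2, 1, 2, 9, 10] ∈ F_11^5.


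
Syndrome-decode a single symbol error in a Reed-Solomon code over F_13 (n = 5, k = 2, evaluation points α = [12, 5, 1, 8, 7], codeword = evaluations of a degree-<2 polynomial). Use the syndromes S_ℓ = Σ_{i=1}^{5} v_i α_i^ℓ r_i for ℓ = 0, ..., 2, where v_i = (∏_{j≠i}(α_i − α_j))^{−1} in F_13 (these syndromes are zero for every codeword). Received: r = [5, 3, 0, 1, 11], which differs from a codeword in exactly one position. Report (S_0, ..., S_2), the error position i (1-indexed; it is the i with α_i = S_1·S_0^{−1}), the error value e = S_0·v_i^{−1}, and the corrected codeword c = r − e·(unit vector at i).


S = (11, 10, 2), error at position 4, error magnitude e = 12, c = [5, 3, 0, 2, 11].

Step 1: column multipliers v_i = (∏_{j≠i}(α_i − α_j))^{−1} mod 13.
  i = 1 (α = 12): (12−5)(12−1)(12−8)(12−7) = 7·11·4·5 = 1540 ≡ 6, so v_1 = 6^{−1} = 11 (mod 13).
  i = 2 (α = 5): (5−12)(5−1)(5−8)(5−7) = (−7)·4·(−3)·(−2) = −168 ≡ 1, so v_2 = 1^{−1} = 1 (mod 13).
  i = 3 (α = 1): (1−12)(1−5)(1−8)(1−7) = (−11)·(−4)·(−7)·(−6) = 1848 ≡ 2, so v_3 = 2^{−1} = 7 (mod 13).
  i = 4 (α = 8): (8−12)(8−5)(8−1)(8−7) = (−4)·3·7·1 = −84 ≡ 7, so v_4 = 7^{−1} = 2 (mod 13).
  i = 5 (α = 7): (7−12)(7−5)(7−1)(7−8) = (−5)·2·6·(−1) = 60 ≡ 8, so v_5 = 8^{−1} = 5 (mod 13).
  v = [11, 1, 7, 2, 5].
Step 2: syndromes of r = [5, 3, 0, 1, 11] (all sums mod 13).
  S_0 = Σ v_i r_i = 11·5 + 1·3 + 7·0 + 2·1 + 5·11 = 115 ≡ 11.
  S_1 = Σ v_i α_i r_i = 11·12·5 + 1·5·3 + 7·1·0 + 2·8·1 + 5·7·11 = 1076 ≡ 10.
  α_i^2 mod 13 = [1, 12, 1, 12, 10].
  S_2 = Σ v_i α_i^2 r_i = 11·1·5 + 1·12·3 + 7·1·0 + 2·12·1 + 5·10·11 = 665 ≡ 2.
  S = (11, 10, 2) ≠ 0, so r is not a codeword (an error is present).
Step 3: locate the error. For a single error e at position i, S_ℓ = v_i·e·α_i^ℓ, so α_err = S_1/S_0.
  S_0^{−1} = 11^{−1} = 6 (mod 13), so α_err = 10·6 = 60 ≡ 8 = α_4. Error position i = 4.
  Consistency check: S_2/S_1 = 2·4 = 8 ≡ 8 = α_err ✓ (single-error assumption holds).
Step 4: error magnitude e = S_0/v_4 = S_0·∏_{j≠4}(α_4 − α_j) = 11·7 = 77 ≡ 12 (mod 13).
Step 5: correct position 4: c_4 = r_4 − e = 1 − 12 ≡ 2 (mod 13). Hence c = [5, 3, 0, 2, 11].
  Check: interpolating c through the α_i gives m(x) = 9 + 4·x (degree < 2) with m(α_i) = c_i for every i, so c is indeed a codeword.


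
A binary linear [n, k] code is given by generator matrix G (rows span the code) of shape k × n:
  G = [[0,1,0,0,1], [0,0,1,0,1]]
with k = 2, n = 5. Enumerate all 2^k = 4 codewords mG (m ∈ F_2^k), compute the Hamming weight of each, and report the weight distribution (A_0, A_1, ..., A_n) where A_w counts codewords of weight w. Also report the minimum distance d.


Weight distribution: A_0 = 1, A_2 = 3. Minimum distance d = 2.

Enumerate all 2^2 = 4 messages m ∈ F_2^2.
For each, compute codeword c = mG in F_2^5, then tally its weight.
  m = 00 → c = 00000, weight = 0.
  m = 10 → c = 01001, weight = 2.
  m = 01 → c = 00101, weight = 2.
  m = 11 → c = 01100, weight = 2.
Tally weights:
  weight 0: 1 codewords.
  weight 2: 3 codewords.
Minimum distance d = smallest w > 0 with A_w > 0 = 2.
Sanity: Σ A_w = 4 = 2^2 = 4 ✓.


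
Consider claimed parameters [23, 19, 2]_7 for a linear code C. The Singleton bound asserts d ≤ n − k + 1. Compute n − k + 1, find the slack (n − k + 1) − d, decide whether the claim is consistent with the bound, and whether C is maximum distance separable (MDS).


Singleton RHS = n − k + 1 = 5, slack = 3, bound satisfied, not MDS.

Singleton bound: d ≤ n − k + 1.
Here n = 23, k = 19, so n − k + 1 = 5.
Given d = 2, check d ≤ 5: YES.
Slack = (n − k + 1) − d = 3.
The code is NOT MDS (slack = 3 > 0).
Description: the claimed parameters are [23, 19, 2]_7; such a code would be non-MDS.


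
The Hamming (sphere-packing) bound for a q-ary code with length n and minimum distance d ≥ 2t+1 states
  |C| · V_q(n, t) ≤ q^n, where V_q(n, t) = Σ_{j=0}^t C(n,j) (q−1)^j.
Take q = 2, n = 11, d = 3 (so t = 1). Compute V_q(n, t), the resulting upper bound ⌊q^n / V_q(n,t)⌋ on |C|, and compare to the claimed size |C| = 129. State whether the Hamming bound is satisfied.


V_q(n, t) = 12, q^n = 2048, Hamming bound = 170, |C| = 129 ≤ bound (satisfied).

Step 1: Compute V_q(n, t) = Σ_{j=0}^1 C(n, j) (q−1)^j.
  j = 0: C(11,0)·(1)^0 = 1·1 = 1.
  j = 1: C(11,1)·(1)^1 = 11·1 = 11.
  V_q(n, t) = 1 + 11 = 12.
Step 2: q^n = 2^11 = 2048.
Step 3: Hamming bound ⌊q^n / V_q(n,t)⌋ = ⌊2048/12⌋ = 170.
Step 4: Compare |C| = 129 to 170: satisfied.
The claimed |C| lies below the Hamming bound.


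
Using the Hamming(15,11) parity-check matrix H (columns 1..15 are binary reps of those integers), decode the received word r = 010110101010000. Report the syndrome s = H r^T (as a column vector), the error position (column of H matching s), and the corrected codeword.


s = (0, 1, 1, 0)^T, error position = 6, corrected codeword c = 010111101010000

Compute s = H r^T mod 2 one row at a time:
  s_1 = 0 + 1 + 0 + 1 + 0 + 0 + 0 + 0 = 2 ≡ 0 (mod 2).
  s_2 = 1 + 1 + 0 + 1 + 0 + 0 + 0 + 0 = 3 ≡ 1 (mod 2).
  s_3 = 1 + 0 + 0 + 1 + 0 + 1 + 0 + 0 = 3 ≡ 1 (mod 2).
  s_4 = 0 + 0 + 1 + 1 + 1 + 1 + 0 + 0 = 4 ≡ 0 (mod 2).
s = (0, 1, 1, 0)^T — this equals column 6 of H (binary 0110), so error is at position 6.
Correct: flip bit 6 of r = 010110101010000 to get c = 010111101010000.


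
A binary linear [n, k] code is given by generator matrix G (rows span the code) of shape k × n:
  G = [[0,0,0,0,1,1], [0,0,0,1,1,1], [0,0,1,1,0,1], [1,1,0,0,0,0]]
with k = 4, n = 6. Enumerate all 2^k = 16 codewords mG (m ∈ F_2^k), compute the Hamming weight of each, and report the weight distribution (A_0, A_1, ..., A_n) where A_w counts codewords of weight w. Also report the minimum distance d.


Weight distribution: A_0 = 1, A_1 = 1, A_2 = 4, A_3 = 4, A_4 = 3, A_5 = 3. Minimum distance d = 1.

Enumerate all 2^4 = 16 messages m ∈ F_2^4.
For each, compute codeword c = mG in F_2^6, then tally its weight.
  m = 0000 → c = 000000, weight = 0.
  m = 1000 → c = 000011, weight = 2.
  m = 0100 → c = 000111, weight = 3.
  m = 1100 → c = 000100, weight = 1.
  m = 0010 → c = 001101, weight = 3.
  m = 1010 → c = 001110, weight = 3.
  m = 0110 → c = 001010, weight = 2.
  m = 1110 → c = 001001, weight = 2.
  m = 0001 → c = 110000, weight = 2.
  m = 1001 → c = 110011, weight = 4.
  m = 0101 → c = 110111, weight = 5.
  m = 1101 → c = 110100, weight = 3.
  m = 0011 → c = 111101, weight = 5.
  m = 1011 → c = 111110, weight = 5.
  m = 0111 → c = 111010, weight = 4.
  m = 1111 → c = 111001, weight = 4.
Tally weights:
  weight 0: 1 codewords.
  weight 1: 1 codewords.
  weight 2: 4 codewords.
  weight 3: 4 codewords.
  weight 4: 3 codewords.
  weight 5: 3 codewords.
Minimum distance d = smallest w > 0 with A_w > 0 = 1.
Sanity: Σ A_w = 16 = 2^4 = 16 ✓.


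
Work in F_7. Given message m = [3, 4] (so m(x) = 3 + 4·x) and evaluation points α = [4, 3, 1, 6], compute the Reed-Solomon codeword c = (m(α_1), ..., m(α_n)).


c = [5, 1, 0, 6]

Message polynomial: m(x) = 3 + 4·x (mod 7).
For each evaluation point α_i, compute m(α_i) mod 7:
  α_1 = 4: Horner steps 4 → 5, so m(4) = 5.
  α_2 = 3: Horner steps 4 → 1, so m(3) = 1.
  α_3 = 1: Horner steps 4 → 0, so m(1) = 0.
  α_4 = 6: Horner steps 4 → 6, so m(6) = 6.
Codeword c = [5, 1, 0, 6] ∈ F_7^4.


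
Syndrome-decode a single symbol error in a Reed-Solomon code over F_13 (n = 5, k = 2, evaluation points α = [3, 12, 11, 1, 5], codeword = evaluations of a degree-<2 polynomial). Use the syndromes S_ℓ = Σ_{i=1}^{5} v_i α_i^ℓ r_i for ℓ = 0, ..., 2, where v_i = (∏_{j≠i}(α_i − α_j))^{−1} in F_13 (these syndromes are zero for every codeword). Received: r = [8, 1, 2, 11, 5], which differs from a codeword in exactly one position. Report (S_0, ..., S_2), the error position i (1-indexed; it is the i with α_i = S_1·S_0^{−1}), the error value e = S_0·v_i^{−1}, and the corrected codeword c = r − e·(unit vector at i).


S = (6, 1, 11), error at position 3, error magnitude e = 6, c = [8, 1, 9, 11, 5].

Step 1: column multipliers v_i = (∏_{j≠i}(α_i − α_j))^{−1} mod 13.
  i = 1 (α = 3): (3−12)(3−11)(3−1)(3−5) = (−9)·(−8)·2·(−2) = −288 ≡ 11, so v_1 = 11^{−1} = 6 (mod 13).
  i = 2 (α = 12): (12−3)(12−11)(12−1)(12−5) = 9·1·11·7 = 693 ≡ 4, so v_2 = 4^{−1} = 10 (mod 13).
  i = 3 (α = 11): (11−3)(11−12)(11−1)(11−5) = 8·(−1)·10·6 = −480 ≡ 1, so v_3 = 1^{−1} = 1 (mod 13).
  i = 4 (α = 1): (1−3)(1−12)(1−11)(1−5) = (−2)·(−11)·(−10)·(−4) = 880 ≡ 9, so v_4 = 9^{−1} = 3 (mod 13).
  i = 5 (α = 5): (5−3)(5−12)(5−11)(5−1) = 2·(−7)·(−6)·4 = 336 ≡ 11, so v_5 = 11^{−1} = 6 (mod 13).
  v = [6, 10, 1, 3, 6].
Step 2: syndromes of r = [8, 1, 2, 11, 5] (all sums mod 13).
  S_0 = Σ v_i r_i = 6·8 + 10·1 + 1·2 + 3·11 + 6·5 = 123 ≡ 6.
  S_1 = Σ v_i α_i r_i = 6·3·8 + 10·12·1 + 1·11·2 + 3·1·11 + 6·5·5 = 469 ≡ 1.
  α_i^2 mod 13 = [9, 1, 4, 1, 12].
  S_2 = Σ v_i α_i^2 r_i = 6·9·8 + 10·1·1 + 1·4·2 + 3·1·11 + 6·12·5 = 843 ≡ 11.
  S = (6, 1, 11) ≠ 0, so r is not a codeword (an error is present).
Step 3: locate the error. For a single error e at position i, S_ℓ = v_i·e·α_i^ℓ, so α_err = S_1/S_0.
  S_0^{−1} = 6^{−1} = 11 (mod 13), so α_err = 1·11 = 11 ≡ 11 = α_3. Error position i = 3.
  Consistency check: S_2/S_1 = 11·1 = 11 ≡ 11 = α_err ✓ (single-error assumption holds).
Step 4: error magnitude e = S_0/v_3 = S_0·∏_{j≠3}(α_3 − α_j) = 6·1 = 6 ≡ 6 (mod 13).
Step 5: correct position 3: c_3 = r_3 − e = 2 − 6 ≡ 9 (mod 13). Hence c = [8, 1, 9, 11, 5].
  Check: interpolating c through the α_i gives m(x) = 6 + 5·x (degree < 2) with m(α_i) = c_i for every i, so c is indeed a codeword.


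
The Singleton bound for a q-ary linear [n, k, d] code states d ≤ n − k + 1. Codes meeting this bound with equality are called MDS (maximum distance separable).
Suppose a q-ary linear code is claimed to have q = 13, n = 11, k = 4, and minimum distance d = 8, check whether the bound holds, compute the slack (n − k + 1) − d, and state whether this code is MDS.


Singleton RHS = n − k + 1 = 8, slack = 0, bound satisfied, MDS.

Singleton bound: d ≤ n − k + 1.
Here n = 11, k = 4, so n − k + 1 = 8.
Given d = 8, check d ≤ 8: YES.
Slack = (n − k + 1) − d = 0.
The code is MDS (slack = 0).
Description: the claimed parameters are [11, 4, 8]_13; such a code would be MDS (meets Singleton bound).


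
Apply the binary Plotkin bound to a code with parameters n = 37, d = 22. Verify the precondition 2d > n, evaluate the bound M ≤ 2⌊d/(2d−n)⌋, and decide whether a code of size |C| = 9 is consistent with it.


Plotkin bound M ≤ 6; given |C| = 9 > bound (violated).

Check applicability: 2d = 44, n = 37.
2d − n = 7 > 0, so Plotkin applies.
Compute d/(2d−n) = 22/7 ≈ 3.1429.
⌊d/(2d−n)⌋ = 3.
Plotkin bound: M ≤ 2·3 = 6.
Given |C| = 9, check: VIOLATED.
This |C| is above the Plotkin bound, so no binary code with n = 37, d = 22 and 9 codewords exists.


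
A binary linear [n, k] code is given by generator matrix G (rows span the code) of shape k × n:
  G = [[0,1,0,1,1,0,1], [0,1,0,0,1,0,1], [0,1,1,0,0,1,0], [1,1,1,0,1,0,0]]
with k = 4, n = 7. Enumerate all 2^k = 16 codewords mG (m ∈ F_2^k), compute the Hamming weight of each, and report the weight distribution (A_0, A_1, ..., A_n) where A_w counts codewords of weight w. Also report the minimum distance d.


Weight distribution: A_0 = 1, A_1 = 1, A_3 = 4, A_4 = 7, A_5 = 3. Minimum distance d = 1.

Enumerate all 2^4 = 16 messages m ∈ F_2^4.
For each, compute codeword c = mG in F_2^7, then tally its weight.
  m = 0000 → c = 0000000, weight = 0.
  m = 1000 → c = 0101101, weight = 4.
  m = 0100 → c = 0100101, weight = 3.
  m = 1100 → c = 0001000, weight = 1.
  m = 0010 → c = 0110010, weight = 3.
  m = 1010 → c = 0011111, weight = 5.
  m = 0110 → c = 0010111, weight = 4.
  m = 1110 → c = 0111010, weight = 4.
  m = 0001 → c = 1110100, weight = 4.
  m = 1001 → c = 1011001, weight = 4.
  m = 0101 → c = 1010001, weight = 3.
  m = 1101 → c = 1111100, weight = 5.
  m = 0011 → c = 1000110, weight = 3.
  m = 1011 → c = 1101011, weight = 5.
  m = 0111 → c = 1100011, weight = 4.
  m = 1111 → c = 1001110, weight = 4.
Tally weights:
  weight 0: 1 codewords.
  weight 1: 1 codewords.
  weight 3: 4 codewords.
  weight 4: 7 codewords.
  weight 5: 3 codewords.
Minimum distance d = smallest w > 0 with A_w > 0 = 1.
Sanity: Σ A_w = 16 = 2^4 = 16 ✓.


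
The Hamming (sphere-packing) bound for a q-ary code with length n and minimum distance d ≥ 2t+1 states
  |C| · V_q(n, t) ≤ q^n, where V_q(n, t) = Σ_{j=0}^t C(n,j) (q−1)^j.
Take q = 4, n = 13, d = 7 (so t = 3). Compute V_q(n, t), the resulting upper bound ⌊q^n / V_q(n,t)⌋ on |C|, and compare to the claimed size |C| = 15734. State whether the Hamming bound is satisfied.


V_q(n, t) = 8464, q^n = 67108864, Hamming bound = 7928, |C| = 15734 > bound (violated).

Step 1: Compute V_q(n, t) = Σ_{j=0}^3 C(n, j) (q−1)^j.
  j = 0: C(13,0)·(3)^0 = 1·1 = 1.
  j = 1: C(13,1)·(3)^1 = 13·3 = 39.
  j = 2: C(13,2)·(3)^2 = 78·9 = 702.
  j = 3: C(13,3)·(3)^3 = 286·27 = 7722.
  V_q(n, t) = 1 + 39 + 702 + 7722 = 8464.
Step 2: q^n = 4^13 = 67108864.
Step 3: Hamming bound ⌊q^n / V_q(n,t)⌋ = ⌊67108864/8464⌋ = 7928.
Step 4: Compare |C| = 15734 to 7928: violated.
The claimed |C| lies above the Hamming bound, so no 4-ary code of length 13 with d ≥ 7 can have 15734 codewords.


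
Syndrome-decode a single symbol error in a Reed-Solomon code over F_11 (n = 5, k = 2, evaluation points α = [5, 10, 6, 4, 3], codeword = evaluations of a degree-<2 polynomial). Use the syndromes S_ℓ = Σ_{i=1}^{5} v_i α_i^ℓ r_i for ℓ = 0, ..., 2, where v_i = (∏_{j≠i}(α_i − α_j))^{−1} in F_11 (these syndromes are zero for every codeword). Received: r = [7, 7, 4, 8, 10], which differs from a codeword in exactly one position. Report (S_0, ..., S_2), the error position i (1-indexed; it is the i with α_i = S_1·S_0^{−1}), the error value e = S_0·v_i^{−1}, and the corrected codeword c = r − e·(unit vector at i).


S = (10, 6, 8), error at position 1, error magnitude e = 1, c = [6, 7, 4, 8, 10].

Step 1: column multipliers v_i = (∏_{j≠i}(α_i − α_j))^{−1} mod 11.
  i = 1 (α = 5): (5−10)(5−6)(5−4)(5−3) = (−5)·(−1)·1·2 = 10 ≡ 10, so v_1 = 10^{−1} = 10 (mod 11).
  i = 2 (α = 10): (10−5)(10−6)(10−4)(10−3) = 5·4·6·7 = 840 ≡ 4, so v_2 = 4^{−1} = 3 (mod 11).
  i = 3 (α = 6): (6−5)(6−10)(6−4)(6−3) = 1·(−4)·2·3 = −24 ≡ 9, so v_3 = 9^{−1} = 5 (mod 11).
  i = 4 (α = 4): (4−5)(4−10)(4−6)(4−3) = (−1)·(−6)·(−2)·1 = −12 ≡ 10, so v_4 = 10^{−1} = 10 (mod 11).
  i = 5 (α = 3): (3−5)(3−10)(3−6)(3−4) = (−2)·(−7)·(−3)·(−1) = 42 ≡ 9, so v_5 = 9^{−1} = 5 (mod 11).
  v = [10, 3, 5, 10, 5].
Step 2: syndromes of r = [7, 7, 4, 8, 10] (all sums mod 11).
  S_0 = Σ v_i r_i = 10·7 + 3·7 + 5·4 + 10·8 + 5·10 = 241 ≡ 10.
  S_1 = Σ v_i α_i r_i = 10·5·7 + 3·10·7 + 5·6·4 + 10·4·8 + 5·3·10 = 1150 ≡ 6.
  α_i^2 mod 11 = [3, 1, 3, 5, 9].
  S_2 = Σ v_i α_i^2 r_i = 10·3·7 + 3·1·7 + 5·3·4 + 10·5·8 + 5·9·10 = 1141 ≡ 8.
  S = (10, 6, 8) ≠ 0, so r is not a codeword (an error is present).
Step 3: locate the error. For a single error e at position i, S_ℓ = v_i·e·α_i^ℓ, so α_err = S_1/S_0.
  S_0^{−1} = 10^{−1} = 10 (mod 11), so α_err = 6·10 = 60 ≡ 5 = α_1. Error position i = 1.
  Consistency check: S_2/S_1 = 8·2 = 16 ≡ 5 = α_err ✓ (single-error assumption holds).
Step 4: error magnitude e = S_0/v_1 = S_0·∏_{j≠1}(α_1 − α_j) = 10·10 = 100 ≡ 1 (mod 11).
Step 5: correct position 1: c_1 = r_1 − e = 7 − 1 ≡ 6 (mod 11). Hence c = [6, 7, 4, 8, 10].
  Check: interpolating c through the α_i gives m(x) = 5 + 9·x (degree < 2) with m(α_i) = c_i for every i, so c is indeed a codeword.


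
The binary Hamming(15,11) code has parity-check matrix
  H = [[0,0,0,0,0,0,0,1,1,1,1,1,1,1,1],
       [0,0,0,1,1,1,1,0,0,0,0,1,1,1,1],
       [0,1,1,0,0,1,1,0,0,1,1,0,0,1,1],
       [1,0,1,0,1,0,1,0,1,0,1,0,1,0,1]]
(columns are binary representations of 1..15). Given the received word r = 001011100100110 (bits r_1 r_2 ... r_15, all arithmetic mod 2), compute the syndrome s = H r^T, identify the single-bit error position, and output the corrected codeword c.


s = (1, 1, 1, 0)^T, error position = 14, corrected codeword c = 001011100100100

Compute s = H r^T mod 2 one row at a time:
  s_1 = 0 + 0 + 1 + 0 + 0 + 1 + 1 + 0 = 3 ≡ 1 (mod 2).
  s_2 = 0 + 1 + 1 + 1 + 0 + 1 + 1 + 0 = 5 ≡ 1 (mod 2).
  s_3 = 0 + 1 + 1 + 1 + 1 + 0 + 1 + 0 = 5 ≡ 1 (mod 2).
  s_4 = 0 + 1 + 1 + 1 + 0 + 0 + 1 + 0 = 4 ≡ 0 (mod 2).
s = (1, 1, 1, 0)^T — this equals column 14 of H (binary 1110), so error is at position 14.
Correct: flip bit 14 of r = 001011100100110 to get c = 001011100100100.


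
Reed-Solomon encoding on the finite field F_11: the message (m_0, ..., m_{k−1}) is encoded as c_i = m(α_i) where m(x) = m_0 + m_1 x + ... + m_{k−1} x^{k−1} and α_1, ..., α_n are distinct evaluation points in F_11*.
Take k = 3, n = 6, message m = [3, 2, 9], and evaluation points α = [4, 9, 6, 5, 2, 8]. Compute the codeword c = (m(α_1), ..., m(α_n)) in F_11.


c = [1, 2, 9, 7, 10, 1]

Message polynomial: m(x) = 3 + 2·x + 9·x^2 (mod 11).
For each evaluation point α_i, compute m(α_i) mod 11:
  α_1 = 4: Horner steps 9 → 5 → 1, so m(4) = 1.
  α_2 = 9: Horner steps 9 → 6 → 2, so m(9) = 2.
  α_3 = 6: Horner steps 9 → 1 → 9, so m(6) = 9.
  α_4 = 5: Horner steps 9 → 3 → 7, so m(5) = 7.
  α_5 = 2: Horner steps 9 → 9 → 10, so m(2) = 10.
  α_6 = 8: Horner steps 9 → 8 → 1, so m(8) = 1.
Codeword c = [1, 2, 9, 7, 10, 1] ∈ F_11^6.


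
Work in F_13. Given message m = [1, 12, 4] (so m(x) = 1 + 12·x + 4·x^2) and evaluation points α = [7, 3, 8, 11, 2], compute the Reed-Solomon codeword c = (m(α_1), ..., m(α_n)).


c = [8, 8, 2, 6, 2]

Message polynomial: m(x) = 1 + 12·x + 4·x^2 (mod 13).
For each evaluation point α_i, compute m(α_i) mod 13:
  α_1 = 7: Horner steps 4 → 1 → 8, so m(7) = 8.
  α_2 = 3: Horner steps 4 → 11 → 8, so m(3) = 8.
  α_3 = 8: Horner steps 4 → 5 → 2, so m(8) = 2.
  α_4 = 11: Horner steps 4 → 4 → 6, so m(11) = 6.
  α_5 = 2: Horner steps 4 → 7 → 2, so m(2) = 2.
Codeword c = [8, 8, 2, 6, 2] ∈ F_13^5.


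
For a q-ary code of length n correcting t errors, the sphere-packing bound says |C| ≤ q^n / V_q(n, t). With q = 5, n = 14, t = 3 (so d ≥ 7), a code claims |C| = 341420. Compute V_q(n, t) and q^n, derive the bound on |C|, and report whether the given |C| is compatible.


V_q(n, t) = 24809, q^n = 6103515625, Hamming bound = 246020, |C| = 341420 > bound (violated).

Step 1: Compute V_q(n, t) = Σ_{j=0}^3 C(n, j) (q−1)^j.
  j = 0: C(14,0)·(4)^0 = 1·1 = 1.
  j = 1: C(14,1)·(4)^1 = 14·4 = 56.
  j = 2: C(14,2)·(4)^2 = 91·16 = 1456.
  j = 3: C(14,3)·(4)^3 = 364·64 = 23296.
  V_q(n, t) = 1 + 56 + 1456 + 23296 = 24809.
Step 2: q^n = 5^14 = 6103515625.
Step 3: Hamming bound ⌊q^n / V_q(n,t)⌋ = ⌊6103515625/24809⌋ = 246020.
Step 4: Compare |C| = 341420 to 246020: violated.
The claimed |C| lies above the Hamming bound, so no 5-ary code of length 14 with d ≥ 7 can have 341420 codewords.


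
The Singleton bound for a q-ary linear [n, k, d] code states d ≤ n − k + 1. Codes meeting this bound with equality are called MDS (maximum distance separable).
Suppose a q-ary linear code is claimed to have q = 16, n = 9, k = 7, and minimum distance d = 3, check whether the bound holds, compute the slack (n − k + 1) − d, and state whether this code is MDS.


Singleton RHS = n − k + 1 = 3, slack = 0, bound satisfied, MDS.

Singleton bound: d ≤ n − k + 1.
Here n = 9, k = 7, so n − k + 1 = 3.
Given d = 3, check d ≤ 3: YES.
Slack = (n − k + 1) − d = 0.
The code is MDS (slack = 0).
Description: the claimed parameters are [9, 7, 3]_16; such a code would be MDS (meets Singleton bound).


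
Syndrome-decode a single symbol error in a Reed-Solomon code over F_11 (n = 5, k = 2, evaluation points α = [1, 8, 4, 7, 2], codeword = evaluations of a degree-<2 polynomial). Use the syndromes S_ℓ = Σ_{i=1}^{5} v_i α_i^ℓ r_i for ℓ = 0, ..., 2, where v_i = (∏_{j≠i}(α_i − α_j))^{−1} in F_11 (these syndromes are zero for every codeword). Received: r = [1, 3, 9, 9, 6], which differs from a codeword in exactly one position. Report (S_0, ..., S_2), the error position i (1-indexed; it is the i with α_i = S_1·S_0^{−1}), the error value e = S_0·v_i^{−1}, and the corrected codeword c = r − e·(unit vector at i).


S = (8, 10, 7), error at position 3, error magnitude e = 4, c = [1, 3, 5, 9, 6].

Step 1: column multipliers v_i = (∏_{j≠i}(α_i − α_j))^{−1} mod 11.
  i = 1 (α = 1): (1−8)(1−4)(1−7)(1−2) = (−7)·(−3)·(−6)·(−1) = 126 ≡ 5, so v_1 = 5^{−1} = 9 (mod 11).
  i = 2 (α = 8): (8−1)(8−4)(8−7)(8−2) = 7·4·1·6 = 168 ≡ 3, so v_2 = 3^{−1} = 4 (mod 11).
  i = 3 (α = 4): (4−1)(4−8)(4−7)(4−2) = 3·(−4)·(−3)·2 = 72 ≡ 6, so v_3 = 6^{−1} = 2 (mod 11).
  i = 4 (α = 7): (7−1)(7−8)(7−4)(7−2) = 6·(−1)·3·5 = −90 ≡ 9, so v_4 = 9^{−1} = 5 (mod 11).
  i = 5 (α = 2): (2−1)(2−8)(2−4)(2−7) = 1·(−6)·(−2)·(−5) = −60 ≡ 6, so v_5 = 6^{−1} = 2 (mod 11).
  v = [9, 4, 2, 5, 2].
Step 2: syndromes of r = [1, 3, 9, 9, 6] (all sums mod 11).
  S_0 = Σ v_i r_i = 9·1 + 4·3 + 2·9 + 5·9 + 2·6 = 96 ≡ 8.
  S_1 = Σ v_i α_i r_i = 9·1·1 + 4·8·3 + 2·4·9 + 5·7·9 + 2·2·6 = 516 ≡ 10.
  α_i^2 mod 11 = [1, 9, 5, 5, 4].
  S_2 = Σ v_i α_i^2 r_i = 9·1·1 + 4·9·3 + 2·5·9 + 5·5·9 + 2·4·6 = 480 ≡ 7.
  S = (8, 10, 7) ≠ 0, so r is not a codeword (an error is present).
Step 3: locate the error. For a single error e at position i, S_ℓ = v_i·e·α_i^ℓ, so α_err = S_1/S_0.
  S_0^{−1} = 8^{−1} = 7 (mod 11), so α_err = 10·7 = 70 ≡ 4 = α_3. Error position i = 3.
  Consistency check: S_2/S_1 = 7·10 = 70 ≡ 4 = α_err ✓ (single-error assumption holds).
Step 4: error magnitude e = S_0/v_3 = S_0·∏_{j≠3}(α_3 − α_j) = 8·6 = 48 ≡ 4 (mod 11).
Step 5: correct position 3: c_3 = r_3 − e = 9 − 4 ≡ 5 (mod 11). Hence c = [1, 3, 5, 9, 6].
  Check: interpolating c through the α_i gives m(x) = 7 + 5·x (degree < 2) with m(α_i) = c_i for every i, so c is indeed a codeword.


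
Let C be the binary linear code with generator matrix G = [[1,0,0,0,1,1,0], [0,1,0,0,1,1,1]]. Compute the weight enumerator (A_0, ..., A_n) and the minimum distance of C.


Weight distribution: A_0 = 1, A_3 = 2, A_4 = 1. Minimum distance d = 3.

Enumerate all 2^2 = 4 messages m ∈ F_2^2.
For each, compute codeword c = mG in F_2^7, then tally its weight.
  m = 00 → c = 0000000, weight = 0.
  m = 10 → c = 1000110, weight = 3.
  m = 01 → c = 0100111, weight = 4.
  m = 11 → c = 1100001, weight = 3.
Tally weights:
  weight 0: 1 codewords.
  weight 3: 2 codewords.
  weight 4: 1 codewords.
Minimum distance d = smallest w > 0 with A_w > 0 = 3.
Sanity: Σ A_w = 4 = 2^2 = 4 ✓.


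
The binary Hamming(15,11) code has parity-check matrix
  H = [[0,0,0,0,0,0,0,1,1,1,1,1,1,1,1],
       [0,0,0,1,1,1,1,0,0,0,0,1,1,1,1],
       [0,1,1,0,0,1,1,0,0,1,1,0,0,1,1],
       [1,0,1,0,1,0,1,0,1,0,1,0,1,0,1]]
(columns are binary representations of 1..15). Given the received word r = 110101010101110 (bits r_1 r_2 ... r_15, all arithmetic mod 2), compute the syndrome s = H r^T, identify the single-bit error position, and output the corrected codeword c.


s = (1, 1, 0, 0)^T, error position = 12, corrected codeword c = 110101010100110

Compute s = H r^T mod 2 one row at a time:
  s_1 = 1 + 0 + 1 + 0 + 1 + 1 + 1 + 0 = 5 ≡ 1 (mod 2).
  s_2 = 1 + 0 + 1 + 0 + 1 + 1 + 1 + 0 = 5 ≡ 1 (mod 2).
  s_3 = 1 + 0 + 1 + 0 + 1 + 0 + 1 + 0 = 4 ≡ 0 (mod 2).
  s_4 = 1 + 0 + 0 + 0 + 0 + 0 + 1 + 0 = 2 ≡ 0 (mod 2).
s = (1, 1, 0, 0)^T — this equals column 12 of H (binary 1100), so error is at position 12.
Correct: flip bit 12 of r = 110101010101110 to get c = 110101010100110.


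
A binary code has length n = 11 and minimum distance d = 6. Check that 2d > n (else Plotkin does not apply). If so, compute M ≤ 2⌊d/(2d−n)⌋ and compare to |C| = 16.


Plotkin bound M ≤ 12; given |C| = 16 > bound (violated).

Check applicability: 2d = 12, n = 11.
2d − n = 1 > 0, so Plotkin applies.
Compute d/(2d−n) = 6/1 ≈ 6.0000.
⌊d/(2d−n)⌋ = 6.
Plotkin bound: M ≤ 2·6 = 12.
Given |C| = 16, check: VIOLATED.
This |C| is above the Plotkin bound, so no binary code with n = 11, d = 6 and 16 codewords exists.


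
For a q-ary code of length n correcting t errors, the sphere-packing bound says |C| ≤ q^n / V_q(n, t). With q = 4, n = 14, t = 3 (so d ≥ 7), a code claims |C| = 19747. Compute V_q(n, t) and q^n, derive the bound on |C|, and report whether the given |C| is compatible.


V_q(n, t) = 10690, q^n = 268435456, Hamming bound = 25110, |C| = 19747 ≤ bound (satisfied).

Step 1: Compute V_q(n, t) = Σ_{j=0}^3 C(n, j) (q−1)^j.
  j = 0: C(14,0)·(3)^0 = 1·1 = 1.
  j = 1: C(14,1)·(3)^1 = 14·3 = 42.
  j = 2: C(14,2)·(3)^2 = 91·9 = 819.
  j = 3: C(14,3)·(3)^3 = 364·27 = 9828.
  V_q(n, t) = 1 + 42 + 819 + 9828 = 10690.
Step 2: q^n = 4^14 = 268435456.
Step 3: Hamming bound ⌊q^n / V_q(n,t)⌋ = ⌊268435456/10690⌋ = 25110.
Step 4: Compare |C| = 19747 to 25110: satisfied.
The claimed |C| lies below the Hamming bound.


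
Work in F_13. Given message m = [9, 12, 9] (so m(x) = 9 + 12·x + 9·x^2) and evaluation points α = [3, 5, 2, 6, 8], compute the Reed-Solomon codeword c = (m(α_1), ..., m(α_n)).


c = [9, 8, 4, 2, 5]

Message polynomial: m(x) = 9 + 12·x + 9·x^2 (mod 13).
For each evaluation point α_i, compute m(α_i) mod 13:
  α_1 = 3: Horner steps 9 → 0 → 9, so m(3) = 9.
  α_2 = 5: Horner steps 9 → 5 → 8, so m(5) = 8.
  α_3 = 2: Horner steps 9 → 4 → 4, so m(2) = 4.
  α_4 = 6: Horner steps 9 → 1 → 2, so m(6) = 2.
  α_5 = 8: Horner steps 9 → 6 → 5, so m(8) = 5.
Codeword c = [9, 8, 4, 2, 5] ∈ F_13^5.


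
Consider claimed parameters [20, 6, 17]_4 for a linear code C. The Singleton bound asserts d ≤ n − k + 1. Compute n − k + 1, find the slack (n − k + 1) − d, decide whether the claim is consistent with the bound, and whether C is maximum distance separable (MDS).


Singleton RHS = n − k + 1 = 15, slack = -2, bound violated (no such code; not MDS).

Singleton bound: d ≤ n − k + 1.
Here n = 20, k = 6, so n − k + 1 = 15.
Given d = 17, check d ≤ 15: NO.
Slack = (n − k + 1) − d = -2.
The slack is negative: d = 17 exceeds n − k + 1 = 15 by 2, so the Singleton bound is violated and no linear [20, 6, 17]_4 code can exist. In particular it is not MDS (MDS requires d = n − k + 1 exactly).
Description: the claimed parameters are [20, 6, 17]_4; such a code would be impossible (violates the Singleton bound).


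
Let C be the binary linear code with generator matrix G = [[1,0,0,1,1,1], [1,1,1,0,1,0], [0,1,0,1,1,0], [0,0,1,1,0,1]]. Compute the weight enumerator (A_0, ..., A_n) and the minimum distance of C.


Weight distribution: A_0 = 1, A_1 = 1, A_2 = 2, A_3 = 6, A_4 = 5, A_5 = 1. Minimum distance d = 1.

Enumerate all 2^4 = 16 messages m ∈ F_2^4.
For each, compute codeword c = mG in F_2^6, then tally its weight.
  m = 0000 → c = 000000, weight = 0.
  m = 1000 → c = 100111, weight = 4.
  m = 0100 → c = 111010, weight = 4.
  m = 1100 → c = 011101, weight = 4.
  m = 0010 → c = 010110, weight = 3.
  m = 1010 → c = 110001, weight = 3.
  m = 0110 → c = 101100, weight = 3.
  m = 1110 → c = 001011, weight = 3.
  m = 0001 → c = 001101, weight = 3.
  m = 1001 → c = 101010, weight = 3.
  m = 0101 → c = 110111, weight = 5.
  m = 1101 → c = 010000, weight = 1.
  m = 0011 → c = 011011, weight = 4.
  m = 1011 → c = 111100, weight = 4.
  m = 0111 → c = 100001, weight = 2.
  m = 1111 → c = 000110, weight = 2.
Tally weights:
  weight 0: 1 codewords.
  weight 1: 1 codewords.
  weight 2: 2 codewords.
  weight 3: 6 codewords.
  weight 4: 5 codewords.
  weight 5: 1 codewords.
Minimum distance d = smallest w > 0 with A_w > 0 = 1.
Sanity: Σ A_w = 16 = 2^4 = 16 ✓.


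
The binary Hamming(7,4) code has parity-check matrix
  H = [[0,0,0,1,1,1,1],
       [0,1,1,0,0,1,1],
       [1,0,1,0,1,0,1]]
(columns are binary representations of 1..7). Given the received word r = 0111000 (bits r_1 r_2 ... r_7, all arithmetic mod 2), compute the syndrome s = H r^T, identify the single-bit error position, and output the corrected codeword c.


s = (1, 0, 1)^T, error position = 5, corrected codeword c = 0111100

Compute s = H r^T mod 2 one row at a time:
  s_1 = 1 + 0 + 0 + 0 = 1 ≡ 1 (mod 2).
  s_2 = 1 + 1 + 0 + 0 = 2 ≡ 0 (mod 2).
  s_3 = 0 + 1 + 0 + 0 = 1 ≡ 1 (mod 2).
s = (1, 0, 1)^T — this equals column 5 of H (binary 101), so error is at position 5.
Correct: flip bit 5 of r = 0111000 to get c = 0111100.
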